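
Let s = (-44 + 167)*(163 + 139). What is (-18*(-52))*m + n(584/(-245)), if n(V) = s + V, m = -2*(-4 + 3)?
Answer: 9558826/245 ≈ 39016.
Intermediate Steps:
m = 2 (m = -2*(-1) = 2)
s = 37146 (s = 123*302 = 37146)
n(V) = 37146 + V
(-18*(-52))*m + n(584/(-245)) = -18*(-52)*2 + (37146 + 584/(-245)) = 936*2 + (37146 + 584*(-1/245)) = 1872 + (37146 - 584/245) = 1872 + 9100186/245 = 9558826/245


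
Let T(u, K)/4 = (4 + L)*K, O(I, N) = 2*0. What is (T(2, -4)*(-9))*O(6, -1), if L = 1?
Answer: 0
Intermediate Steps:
O(I, N) = 0
T(u, K) = 20*K (T(u, K) = 4*((4 + 1)*K) = 4*(5*K) = 20*K)
(T(2, -4)*(-9))*O(6, -1) = ((20*(-4))*(-9))*0 = -80*(-9)*0 = 720*0 = 0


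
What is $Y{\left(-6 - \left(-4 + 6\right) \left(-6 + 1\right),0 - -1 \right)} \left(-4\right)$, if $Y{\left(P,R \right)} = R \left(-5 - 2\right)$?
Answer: $28$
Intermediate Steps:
$Y{\left(P,R \right)} = - 7 R$ ($Y{\left(P,R \right)} = R \left(-7\right) = - 7 R$)
$Y{\left(-6 - \left(-4 + 6\right) \left(-6 + 1\right),0 - -1 \right)} \left(-4\right) = - 7 \left(0 - -1\right) \left(-4\right) = - 7 \left(0 + 1\right) \left(-4\right) = \left(-7\right) 1 \left(-4\right) = \left(-7\right) \left(-4\right) = 28$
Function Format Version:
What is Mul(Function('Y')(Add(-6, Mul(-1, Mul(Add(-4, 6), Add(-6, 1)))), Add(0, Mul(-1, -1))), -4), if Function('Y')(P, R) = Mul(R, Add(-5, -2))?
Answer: 28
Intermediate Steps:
Function('Y')(P, R) = Mul(-7, R) (Function('Y')(P, R) = Mul(R, -7) = Mul(-7, R))
Mul(Function('Y')(Add(-6, Mul(-1, Mul(Add(-4, 6), Add(-6, 1)))), Add(0, Mul(-1, -1))), -4) = Mul(Mul(-7, Add(0, Mul(-1, -1))), -4) = Mul(Mul(-7, Add(0, 1)), -4) = Mul(Mul(-7, 1), -4) = Mul(-7, -4) = 28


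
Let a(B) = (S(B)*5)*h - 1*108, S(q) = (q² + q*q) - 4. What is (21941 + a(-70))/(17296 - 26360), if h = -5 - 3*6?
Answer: 1104707/9064 ≈ 121.88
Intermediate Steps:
h = -23 (h = -5 - 18 = -23)
S(q) = -4 + 2*q² (S(q) = (q² + q²) - 4 = 2*q² - 4 = -4 + 2*q²)
a(B) = 352 - 230*B² (a(B) = ((-4 + 2*B²)*5)*(-23) - 1*108 = (-20 + 10*B²)*(-23) - 108 = (460 - 230*B²) - 108 = 352 - 230*B²)
(21941 + a(-70))/(17296 - 26360) = (21941 + (352 - 230*(-70)²))/(17296 - 26360) = (21941 + (352 - 230*4900))/(-9064) = (21941 + (352 - 1127000))*(-1/9064) = (21941 - 1126648)*(-1/9064) = -1104707*(-1/9064) = 1104707/9064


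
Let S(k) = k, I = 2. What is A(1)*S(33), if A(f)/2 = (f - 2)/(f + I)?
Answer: -22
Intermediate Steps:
A(f) = 2*(-2 + f)/(2 + f) (A(f) = 2*((f - 2)/(f + 2)) = 2*((-2 + f)/(2 + f)) = 2*(-2 + f)/(2 + f))
A(1)*S(33) = (2*(-2 + 1)/(2 + 1))*33 = (2*(-1)/3)*33 = (2*(1/3)*(-1))*33 = -2/3*33 = -22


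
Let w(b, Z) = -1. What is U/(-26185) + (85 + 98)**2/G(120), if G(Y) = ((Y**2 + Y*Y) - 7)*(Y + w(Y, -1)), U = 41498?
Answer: -141310468301/89719419895 ≈ -1.5750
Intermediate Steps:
G(Y) = (-1 + Y)*(-7 + 2*Y**2) (G(Y) = ((Y**2 + Y*Y) - 7)*(Y - 1) = ((Y**2 + Y**2) - 7)*(-1 + Y) = (2*Y**2 - 7)*(-1 + Y) = (-7 + 2*Y**2)*(-1 + Y) = (-1 + Y)*(-7 + 2*Y**2))
U/(-26185) + (85 + 98)**2/G(120) = 41498/(-26185) + (85 + 98)**2/(7 - 7*120 - 2*120**2 + 2*120**3) = 41498*(-1/26185) + 183**2/(7 - 840 - 2*14400 + 2*1728000) = -41498/26185 + 33489/(7 - 840 - 28800 + 3456000) = -41498/26185 + 33489/3426367 = -141310468301/89719419895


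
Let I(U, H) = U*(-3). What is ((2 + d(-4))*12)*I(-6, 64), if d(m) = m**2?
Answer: 3888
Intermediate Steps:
I(U, H) = -3*U
((2 + d(-4))*12)*I(-6, 64) = ((2 + (-4)**2)*12)*(-3*(-6)) = ((2 + 16)*12)*18 = (18*12)*18 = 216*18 = 3888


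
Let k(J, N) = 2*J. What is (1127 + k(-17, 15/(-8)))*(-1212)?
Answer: -1324716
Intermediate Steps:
(1127 + k(-17, 15/(-8)))*(-1212) = (1127 + 2*(-17))*(-1212) = (1127 - 34)*(-1212) = 1093*(-1212) = -1324716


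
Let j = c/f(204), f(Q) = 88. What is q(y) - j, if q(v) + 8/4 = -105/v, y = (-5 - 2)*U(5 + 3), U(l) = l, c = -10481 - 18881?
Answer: 29351/88 ≈ 333.53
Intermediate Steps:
c = -29362
j = -14681/44 (j = -29362/88 = -29362*1/88 = -14681/44 ≈ -333.66)
y = -56 (y = (-5 - 2)*(5 + 3) = -7*8 = -56)
q(v) = -2 - 105/v
q(y) - j = (-2 - 105/(-56)) - 1*(-14681/44) = (-2 - 105*(-1/56)) + 14681/44 = (-2 + 15/8) + 14681/44 = -⅛ + 14681/44 = 29351/88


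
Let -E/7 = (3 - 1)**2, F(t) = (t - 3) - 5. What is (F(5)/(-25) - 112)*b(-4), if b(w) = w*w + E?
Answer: 33564/25 ≈ 1342.6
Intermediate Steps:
F(t) = -8 + t (F(t) = (-3 + t) - 5 = -8 + t)
E = -28 (E = -7*(3 - 1)**2 = -7*2**2 = -7*4 = -28)
b(w) = -28 + w**2 (b(w) = w*w - 28 = w**2 - 28 = -28 + w**2)
(F(5)/(-25) - 112)*b(-4) = ((-8 + 5)/(-25) - 112)*(-28 + (-4)**2) = (-3*(-1/25) - 112)*(-28 + 16) = (3/25 - 112)*(-12) = -2797/25*(-12) = 33564/25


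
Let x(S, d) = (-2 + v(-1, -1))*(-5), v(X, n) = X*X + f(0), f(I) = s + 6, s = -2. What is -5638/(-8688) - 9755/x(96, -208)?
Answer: 2827867/4344 ≈ 650.98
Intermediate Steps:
f(I) = 4 (f(I) = -2 + 6 = 4)
v(X, n) = 4 + X² (v(X, n) = X*X + 4 = X² + 4 = 4 + X²)
x(S, d) = -15 (x(S, d) = (-2 + (4 + (-1)²))*(-5) = (-2 + (4 + 1))*(-5) = (-2 + 5)*(-5) = 3*(-5) = -15)
-5638/(-8688) - 9755/x(96, -208) = -5638/(-8688) - 9755/(-15) = -5638*(-1/8688) - 9755*(-1/15) = 2819/4344 + 1951/3 = 2827867/4344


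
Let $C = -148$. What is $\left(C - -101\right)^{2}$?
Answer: $2209$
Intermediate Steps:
$\left(C - -101\right)^{2} = \left(-148 - -101\right)^{2} = \left(-148 + 101\right)^{2} = \left(-47\right)^{2} = 2209$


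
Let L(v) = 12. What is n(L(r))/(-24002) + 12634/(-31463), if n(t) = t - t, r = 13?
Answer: -12634/31463 ≈ -0.40155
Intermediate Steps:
n(t) = 0
n(L(r))/(-24002) + 12634/(-31463) = 0/(-24002) + 12634/(-31463) = 0*(-1/24002) + 12634*(-1/31463) = 0 - 12634/31463 = -12634/31463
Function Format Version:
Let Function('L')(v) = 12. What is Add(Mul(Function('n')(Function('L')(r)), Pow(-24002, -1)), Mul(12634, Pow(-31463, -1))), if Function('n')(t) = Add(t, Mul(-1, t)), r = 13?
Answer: Rational(-12634, 31463) ≈ -0.40155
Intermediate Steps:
Function('n')(t) = 0
Add(Mul(Function('n')(Function('L')(r)), Pow(-24002, -1)), Mul(12634, Pow(-31463, -1))) = Add(Mul(0, Pow(-24002, -1)), Mul(12634, Pow(-31463, -1))) = Add(Mul(0, Rational(-1, 24002)), Mul(12634, Rational(-1, 31463))) = Add(0, Rational(-12634, 31463)) = Rational(-12634, 31463)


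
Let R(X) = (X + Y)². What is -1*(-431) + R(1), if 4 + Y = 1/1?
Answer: 435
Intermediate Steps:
Y = -3 (Y = -4 + 1/1 = -4 + 1 = -3)
R(X) = (-3 + X)² (R(X) = (X - 3)² = (-3 + X)²)
-1*(-431) + R(1) = -1*(-431) + (-3 + 1)² = 431 + (-2)² = 431 + 4 = 435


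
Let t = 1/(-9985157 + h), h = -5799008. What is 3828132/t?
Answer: -60423867129780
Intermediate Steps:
t = -1/15784165 (t = 1/(-9985157 - 5799008) = 1/(-15784165) = -1/15784165 ≈ -6.3355e-8)
3828132/t = 3828132/(-1/15784165) = 3828132*(-15784165) = -60423867129780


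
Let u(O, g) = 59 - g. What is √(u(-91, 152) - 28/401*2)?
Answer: 13*I*√88621/401 ≈ 9.6509*I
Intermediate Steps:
√(u(-91, 152) - 28/401*2) = √((59 - 1*152) - 28/401*2) = √((59 - 152) - 28*1/401*2) = √(-93 - 28/401*2) = √(-93 - 56/401) = √(-37349/401) = 13*I*√88621/401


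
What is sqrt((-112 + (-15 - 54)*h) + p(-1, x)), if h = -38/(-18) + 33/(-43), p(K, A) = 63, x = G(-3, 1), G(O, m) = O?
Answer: I*sqrt(2358249)/129 ≈ 11.904*I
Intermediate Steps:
x = -3
h = 520/387 (h = -38*(-1/18) + 33*(-1/43) = 19/9 - 33/43 = 520/387 ≈ 1.3437)
sqrt((-112 + (-15 - 54)*h) + p(-1, x)) = sqrt((-112 + (-15 - 54)*(520/387)) + 63) = sqrt((-112 - 69*520/387) + 63) = sqrt((-112 - 11960/129) + 63) = sqrt(-26408/129 + 63) = sqrt(-18281/129) = I*sqrt(2358249)/129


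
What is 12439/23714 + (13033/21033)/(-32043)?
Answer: 8383084587379/15982297376166 ≈ 0.52452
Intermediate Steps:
12439/23714 + (13033/21033)/(-32043) = 12439*(1/23714) + (13033*(1/21033))*(-1/32043) = 12439/23714 + (13033/21033)*(-1/32043) = 12439/23714 - 13033/673960419 = 8383084587379/15982297376166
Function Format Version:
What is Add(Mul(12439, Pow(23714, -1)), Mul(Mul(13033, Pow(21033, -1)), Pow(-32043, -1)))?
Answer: Rational(8383084587379, 15982297376166) ≈ 0.52452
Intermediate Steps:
Add(Mul(12439, Pow(23714, -1)), Mul(Mul(13033, Pow(21033, -1)), Pow(-32043, -1))) = Add(Mul(12439, Rational(1, 23714)), Mul(Mul(13033, Rational(1, 21033)), Rational(-1, 32043))) = Add(Rational(12439, 23714), Mul(Rational(13033, 21033), Rational(-1, 32043))) = Add(Rational(12439, 23714), Rational(-13033, 673960419)) = Rational(8383084587379, 15982297376166)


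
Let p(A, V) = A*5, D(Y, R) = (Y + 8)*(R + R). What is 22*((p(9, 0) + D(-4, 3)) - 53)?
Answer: 352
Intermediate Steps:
D(Y, R) = 2*R*(8 + Y) (D(Y, R) = (8 + Y)*(2*R) = 2*R*(8 + Y))
p(A, V) = 5*A
22*((p(9, 0) + D(-4, 3)) - 53) = 22*((5*9 + 2*3*(8 - 4)) - 53) = 22*((45 + 2*3*4) - 53) = 22*((45 + 24) - 53) = 22*(69 - 53) = 22*16 = 352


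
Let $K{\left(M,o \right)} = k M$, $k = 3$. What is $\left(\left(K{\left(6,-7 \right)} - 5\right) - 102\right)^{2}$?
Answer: $7921$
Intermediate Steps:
$K{\left(M,o \right)} = 3 M$
$\left(\left(K{\left(6,-7 \right)} - 5\right) - 102\right)^{2} = \left(\left(3 \cdot 6 - 5\right) - 102\right)^{2} = \left(\left(18 - 5\right) - 102\right)^{2} = \left(13 - 102\right)^{2} = \left(-89\right)^{2} = 7921$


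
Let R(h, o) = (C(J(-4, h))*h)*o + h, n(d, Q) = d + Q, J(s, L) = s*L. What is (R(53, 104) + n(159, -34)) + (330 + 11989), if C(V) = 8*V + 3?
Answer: -9319319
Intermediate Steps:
J(s, L) = L*s
C(V) = 3 + 8*V
n(d, Q) = Q + d
R(h, o) = h + h*o*(3 - 32*h) (R(h, o) = ((3 + 8*(h*(-4)))*h)*o + h = ((3 + 8*(-4*h))*h)*o + h = ((3 - 32*h)*h)*o + h = (h*(3 - 32*h))*o + h = h*o*(3 - 32*h) + h = h + h*o*(3 - 32*h))
(R(53, 104) + n(159, -34)) + (330 + 11989) = (53*(1 + 104*(3 - 32*53)) + (-34 + 159)) + (330 + 11989) = (53*(1 + 104*(3 - 1696)) + 125) + 12319 = (53*(1 + 104*(-1693)) + 125) + 12319 = (53*(1 - 176072) + 125) + 12319 = (53*(-176071) + 125) + 12319 = (-9331763 + 125) + 12319 = -9331638 + 12319 = -9319319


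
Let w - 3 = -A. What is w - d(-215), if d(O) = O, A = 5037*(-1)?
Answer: 5255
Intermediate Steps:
A = -5037
w = 5040 (w = 3 - 1*(-5037) = 3 + 5037 = 5040)
w - d(-215) = 5040 - 1*(-215) = 5040 + 215 = 5255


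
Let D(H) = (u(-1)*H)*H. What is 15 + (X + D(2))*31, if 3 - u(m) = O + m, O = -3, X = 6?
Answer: 1069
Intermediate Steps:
u(m) = 6 - m (u(m) = 3 - (-3 + m) = 3 + (3 - m) = 6 - m)
D(H) = 7*H**2 (D(H) = ((6 - 1*(-1))*H)*H = ((6 + 1)*H)*H = (7*H)*H = 7*H**2)
15 + (X + D(2))*31 = 15 + (6 + 7*2**2)*31 = 15 + (6 + 7*4)*31 = 15 + (6 + 28)*31 = 15 + 34*31 = 15 + 1054 = 1069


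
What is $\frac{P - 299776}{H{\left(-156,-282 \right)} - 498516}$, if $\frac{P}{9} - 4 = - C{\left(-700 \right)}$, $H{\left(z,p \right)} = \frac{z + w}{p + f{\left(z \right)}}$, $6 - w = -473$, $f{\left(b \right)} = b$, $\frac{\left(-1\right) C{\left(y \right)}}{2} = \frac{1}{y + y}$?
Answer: $\frac{45950143971}{76422615850} \approx 0.60126$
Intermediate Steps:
$C{\left(y \right)} = - \frac{1}{y}$ ($C{\left(y \right)} = - \frac{2}{y + y} = - \frac{2}{2 y} = - 2 \frac{1}{2 y} = - \frac{1}{y}$)
$w = 479$ ($w = 6 - -473 = 6 + 473 = 479$)
$H{\left(z,p \right)} = \frac{479 + z}{p + z}$ ($H{\left(z,p \right)} = \frac{z + 479}{p + z} = \frac{479 + z}{p + z}$)
$P = \frac{25191}{700}$ ($P = 36 + 9 \left(- \frac{-1}{-700}\right) = 36 + 9 \left(- \frac{\left(-1\right) \left(-1\right)}{700}\right) = 36 + 9 \left(\left(-1\right) \frac{1}{700}\right) = 36 + 9 \left(- \frac{1}{700}\right) = 36 - \frac{9}{700} = \frac{25191}{700} \approx 35.987$)
$\frac{P - 299776}{H{\left(-156,-282 \right)} - 498516} = \frac{\frac{25191}{700} - 299776}{\frac{479 - 156}{-282 - 156} - 498516} = - \frac{209818009}{700 \left(\frac{1}{-438} \cdot 323 - 498516\right)} = - \frac{209818009}{700 \left(\left(- \frac{1}{438}\right) 323 - 498516\right)} = - \frac{209818009}{700 \left(- \frac{323}{438} - 498516\right)} = - \frac{209818009}{700 \left(- \frac{218350331}{438}\right)} = \left(- \frac{209818009}{700}\right) \left(- \frac{438}{218350331}\right) = \frac{45950143971}{76422615850}$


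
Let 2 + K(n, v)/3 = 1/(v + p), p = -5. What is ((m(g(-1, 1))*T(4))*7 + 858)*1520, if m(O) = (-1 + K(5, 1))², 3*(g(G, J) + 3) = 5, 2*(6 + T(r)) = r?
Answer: -1252100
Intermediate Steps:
T(r) = -6 + r/2
K(n, v) = -6 + 3/(-5 + v) (K(n, v) = -6 + 3/(v - 5) = -6 + 3/(-5 + v))
g(G, J) = -4/3 (g(G, J) = -3 + (⅓)*5 = -3 + 5/3 = -4/3)
m(O) = 961/16 (m(O) = (-1 + 3*(11 - 2*1)/(-5 + 1))² = (-1 + 3*(11 - 2)/(-4))² = (-1 + 3*(-¼)*9)² = (-1 - 27/4)² = (-31/4)² = 961/16)
((m(g(-1, 1))*T(4))*7 + 858)*1520 = ((961*(-6 + (½)*4)/16)*7 + 858)*1520 = ((961*(-6 + 2)/16)*7 + 858)*1520 = (((961/16)*(-4))*7 + 858)*1520 = (-961/4*7 + 858)*1520 = (-6727/4 + 858)*1520 = -3295/4*1520 = -1252100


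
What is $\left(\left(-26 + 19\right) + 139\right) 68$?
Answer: $8976$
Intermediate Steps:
$\left(\left(-26 + 19\right) + 139\right) 68 = \left(-7 + 139\right) 68 = 132 \cdot 68 = 8976$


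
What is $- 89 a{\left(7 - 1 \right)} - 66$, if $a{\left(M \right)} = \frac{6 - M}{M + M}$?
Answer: $-66$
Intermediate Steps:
$a{\left(M \right)} = \frac{6 - M}{2 M}$
$- 89 a{\left(7 - 1 \right)} - 66 = - 89 \frac{6 - \left(7 - 1\right)}{2 \left(7 - 1\right)} - 66 = - 89 \frac{6 - 6}{2 \cdot 6} - 66 = - 89 \cdot \frac{1}{2} \cdot \frac{1}{6} \left(6 - 6\right) - 66 = - 89 \cdot \frac{1}{2} \cdot \frac{1}{6} \cdot 0 - 66 = \left(-89\right) 0 - 66 = 0 - 66 = -66$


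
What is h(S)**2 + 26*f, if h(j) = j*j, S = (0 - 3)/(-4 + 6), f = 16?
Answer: 6737/16 ≈ 421.06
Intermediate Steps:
S = -3/2 ≈ -1.5000
h(j) = j**2
h(S)**2 + 26*f = ((-3/2)**2)**2 + 26*16 = (9/4)**2 + 416 = 81/16 + 416 = 6737/16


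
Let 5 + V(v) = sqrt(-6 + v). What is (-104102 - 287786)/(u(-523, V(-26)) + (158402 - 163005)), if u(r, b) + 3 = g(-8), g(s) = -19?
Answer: 391888/4625 ≈ 84.733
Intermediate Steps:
V(v) = -5 + sqrt(-6 + v)
u(r, b) = -22 (u(r, b) = -3 - 19 = -22)
(-104102 - 287786)/(u(-523, V(-26)) + (158402 - 163005)) = (-104102 - 287786)/(-22 + (158402 - 163005)) = -391888/(-22 - 4603) = -391888/(-4625) = -391888*(-1/4625) = 391888/4625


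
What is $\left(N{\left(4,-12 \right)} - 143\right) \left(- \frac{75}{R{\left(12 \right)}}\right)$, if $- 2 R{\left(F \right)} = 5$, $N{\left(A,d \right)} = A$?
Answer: $-4170$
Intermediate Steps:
$R{\left(F \right)} = - \frac{5}{2}$ ($R{\left(F \right)} = \left(- \frac{1}{2}\right) 5 = - \frac{5}{2}$)
$\left(N{\left(4,-12 \right)} - 143\right) \left(- \frac{75}{R{\left(12 \right)}}\right) = \left(4 - 143\right) \left(- \frac{75}{- \frac{5}{2}}\right) = - 139 \left(\left(-75\right) \left(- \frac{2}{5}\right)\right) = \left(-139\right) 30 = -4170$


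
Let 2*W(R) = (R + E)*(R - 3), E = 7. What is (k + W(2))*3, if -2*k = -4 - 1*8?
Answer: 9/2 ≈ 4.5000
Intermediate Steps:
k = 6 (k = -(-4 - 1*8)/2 = -(-4 - 8)/2 = -½*(-12) = 6)
W(R) = (-3 + R)*(7 + R)/2 (W(R) = ((R + 7)*(R - 3))/2 = ((7 + R)*(-3 + R))/2 = ((-3 + R)*(7 + R))/2 = (-3 + R)*(7 + R)/2)
(k + W(2))*3 = (6 + (-21/2 + (½)*2² + 2*2))*3 = (6 + (-21/2 + (½)*4 + 4))*3 = (6 + (-21/2 + 2 + 4))*3 = (6 - 9/2)*3 = (3/2)*3 = 9/2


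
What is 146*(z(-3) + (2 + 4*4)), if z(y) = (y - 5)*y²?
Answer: -7884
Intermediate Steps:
z(y) = y²*(-5 + y) (z(y) = (-5 + y)*y² = y²*(-5 + y))
146*(z(-3) + (2 + 4*4)) = 146*((-3)²*(-5 - 3) + (2 + 4*4)) = 146*(9*(-8) + (2 + 16)) = 146*(-72 + 18) = 146*(-54) = -7884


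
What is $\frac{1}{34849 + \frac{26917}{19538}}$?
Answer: $\frac{19538}{680906679} \approx 2.8694 \cdot 10^{-5}$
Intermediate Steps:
$\frac{1}{34849 + \frac{26917}{19538}} = \frac{1}{\frac{680906679}{19538}} = \frac{19538}{680906679}$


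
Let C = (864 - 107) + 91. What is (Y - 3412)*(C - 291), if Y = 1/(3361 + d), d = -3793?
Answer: -821009645/432 ≈ -1.9005e+6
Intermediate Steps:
C = 848 (C = 757 + 91 = 848)
Y = -1/432 (Y = 1/(3361 - 3793) = 1/(-432) = -1/432 ≈ -0.0023148)
(Y - 3412)*(C - 291) = (-1/432 - 3412)*(848 - 291) = -1473985/432*557 = -821009645/432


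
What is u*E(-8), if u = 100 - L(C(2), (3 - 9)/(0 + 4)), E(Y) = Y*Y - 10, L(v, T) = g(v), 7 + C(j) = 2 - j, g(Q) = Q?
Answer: 5778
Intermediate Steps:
C(j) = -5 - j (C(j) = -7 + (2 - j) = -5 - j)
L(v, T) = v
E(Y) = -10 + Y² (E(Y) = Y² - 10 = -10 + Y²)
u = 107 (u = 100 - (-5 - 1*2) = 100 - (-5 - 2) = 100 - 1*(-7) = 100 + 7 = 107)
u*E(-8) = 107*(-10 + (-8)²) = 107*(-10 + 64) = 107*54 = 5778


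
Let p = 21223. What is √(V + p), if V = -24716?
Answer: I*√3493 ≈ 59.102*I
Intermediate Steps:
√(V + p) = √(-24716 + 21223) = √(-3493) = I*√3493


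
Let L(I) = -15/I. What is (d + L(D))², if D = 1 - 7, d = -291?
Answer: 332929/4 ≈ 83232.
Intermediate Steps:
D = -6
(d + L(D))² = (-291 - 15/(-6))² = (-291 - 15*(-⅙))² = (-291 + 5/2)² = (-577/2)² = 332929/4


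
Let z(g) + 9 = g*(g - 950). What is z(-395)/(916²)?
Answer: 265633/419528 ≈ 0.63317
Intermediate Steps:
z(g) = -9 + g*(-950 + g) (z(g) = -9 + g*(g - 950) = -9 + g*(-950 + g))
z(-395)/(916²) = (-9 + (-395)² - 950*(-395))/(916²) = (-9 + 156025 + 375250)/839056 = 531266*(1/839056) = 265633/419528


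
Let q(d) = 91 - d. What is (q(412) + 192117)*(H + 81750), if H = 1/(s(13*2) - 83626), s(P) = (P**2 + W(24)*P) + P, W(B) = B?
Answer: 322602070677051/20575 ≈ 1.5679e+10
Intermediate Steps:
s(P) = P**2 + 25*P (s(P) = (P**2 + 24*P) + P = P**2 + 25*P)
H = -1/82300 (H = 1/((13*2)*(25 + 13*2) - 83626) = 1/(26*(25 + 26) - 83626) = 1/(26*51 - 83626) = 1/(1326 - 83626) = 1/(-82300) = -1/82300 ≈ -1.2151e-5)
(q(412) + 192117)*(H + 81750) = ((91 - 1*412) + 192117)*(-1/82300 + 81750) = ((91 - 412) + 192117)*(6728024999/82300) = (-321 + 192117)*(6728024999/82300) = 191796*(6728024999/82300) = 322602070677051/20575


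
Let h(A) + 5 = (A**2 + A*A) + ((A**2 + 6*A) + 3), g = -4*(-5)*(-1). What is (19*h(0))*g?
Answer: 760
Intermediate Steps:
g = -20 (g = 20*(-1) = -20)
h(A) = -2 + 3*A**2 + 6*A (h(A) = -5 + ((A**2 + A*A) + ((A**2 + 6*A) + 3)) = -5 + ((A**2 + A**2) + (3 + A**2 + 6*A)) = -5 + (2*A**2 + (3 + A**2 + 6*A)) = -5 + (3 + 3*A**2 + 6*A) = -2 + 3*A**2 + 6*A)
(19*h(0))*g = (19*(-2 + 3*0**2 + 6*0))*(-20) = (19*(-2 + 3*0 + 0))*(-20) = (19*(-2 + 0 + 0))*(-20) = (19*(-2))*(-20) = -38*(-20) = 760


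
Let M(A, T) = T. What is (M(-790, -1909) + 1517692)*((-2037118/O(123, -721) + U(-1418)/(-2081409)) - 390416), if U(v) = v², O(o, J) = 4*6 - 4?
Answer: -5177011189110754171/6938030 ≈ -7.4618e+11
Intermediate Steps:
O(o, J) = 20 (O(o, J) = 24 - 4 = 20)
(M(-790, -1909) + 1517692)*((-2037118/O(123, -721) + U(-1418)/(-2081409)) - 390416) = (-1909 + 1517692)*((-2037118/20 + (-1418)²/(-2081409)) - 390416) = 1515783*((-2037118*1/20 + 2010724*(-1/2081409)) - 390416) = 1515783*((-1018559/10 - 2010724/2081409) - 390416) = 1515783*(-2120057976871/20814090 - 390416) = 1515783*(-10246211738311/20814090) = -5177011189110754171/6938030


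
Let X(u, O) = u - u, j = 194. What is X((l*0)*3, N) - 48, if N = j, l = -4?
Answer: -48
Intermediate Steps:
N = 194
X(u, O) = 0
X((l*0)*3, N) - 48 = 0 - 48 = -48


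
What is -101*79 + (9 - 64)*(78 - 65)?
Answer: -8694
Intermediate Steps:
-101*79 + (9 - 64)*(78 - 65) = -7979 - 55*13 = -7979 - 715 = -8694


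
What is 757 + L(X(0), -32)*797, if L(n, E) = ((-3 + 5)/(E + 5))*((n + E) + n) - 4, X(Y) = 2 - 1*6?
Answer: -1877/27 ≈ -69.519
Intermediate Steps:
X(Y) = -4 (X(Y) = 2 - 6 = -4)
L(n, E) = -4 + 2*(E + 2*n)/(5 + E) (L(n, E) = (2/(5 + E))*((E + n) + n) - 4 = (2/(5 + E))*(E + 2*n) - 4 = 2*(E + 2*n)/(5 + E) - 4 = -4 + 2*(E + 2*n)/(5 + E))
757 + L(X(0), -32)*797 = 757 + (2*(-10 - 1*(-32) + 2*(-4))/(5 - 32))*797 = 757 + (2*(-10 + 32 - 8)/(-27))*797 = 757 + (2*(-1/27)*14)*797 = 757 - 28/27*797 = 757 - 22316/27 = -1877/27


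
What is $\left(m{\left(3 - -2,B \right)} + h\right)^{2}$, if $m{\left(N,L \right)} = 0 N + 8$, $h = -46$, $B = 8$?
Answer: $1444$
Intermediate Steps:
$m{\left(N,L \right)} = 8$ ($m{\left(N,L \right)} = 0 + 8 = 8$)
$\left(m{\left(3 - -2,B \right)} + h\right)^{2} = \left(8 - 46\right)^{2} = \left(-38\right)^{2} = 1444$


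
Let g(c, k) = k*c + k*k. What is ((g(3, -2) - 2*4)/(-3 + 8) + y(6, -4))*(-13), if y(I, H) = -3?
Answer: 65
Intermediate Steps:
g(c, k) = k**2 + c*k (g(c, k) = c*k + k**2 = k**2 + c*k)
((g(3, -2) - 2*4)/(-3 + 8) + y(6, -4))*(-13) = ((-2*(3 - 2) - 2*4)/(-3 + 8) - 3)*(-13) = ((-2*1 - 8)/5 - 3)*(-13) = ((-2 - 8)*(1/5) - 3)*(-13) = (-10*1/5 - 3)*(-13) = (-2 - 3)*(-13) = -5*(-13) = 65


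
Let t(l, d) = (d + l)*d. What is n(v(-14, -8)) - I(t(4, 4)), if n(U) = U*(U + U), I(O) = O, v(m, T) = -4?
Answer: 0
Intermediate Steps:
t(l, d) = d*(d + l)
n(U) = 2*U**2 (n(U) = U*(2*U) = 2*U**2)
n(v(-14, -8)) - I(t(4, 4)) = 2*(-4)**2 - 4*(4 + 4) = 2*16 - 4*8 = 32 - 1*32 = 32 - 32 = 0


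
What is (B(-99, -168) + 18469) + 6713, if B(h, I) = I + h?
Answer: 24915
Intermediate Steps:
(B(-99, -168) + 18469) + 6713 = ((-168 - 99) + 18469) + 6713 = (-267 + 18469) + 6713 = 18202 + 6713 = 24915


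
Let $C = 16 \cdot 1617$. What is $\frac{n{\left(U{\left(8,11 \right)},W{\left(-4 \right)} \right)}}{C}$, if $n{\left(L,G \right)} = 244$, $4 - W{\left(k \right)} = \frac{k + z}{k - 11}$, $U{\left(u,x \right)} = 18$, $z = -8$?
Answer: $\frac{61}{6468} \approx 0.009431$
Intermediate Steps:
$W{\left(k \right)} = 4 - \frac{-8 + k}{-11 + k}$ ($W{\left(k \right)} = 4 - \frac{k - 8}{k - 11} = 4 - \frac{-8 + k}{-11 + k}$)
$C = 25872$
$\frac{n{\left(U{\left(8,11 \right)},W{\left(-4 \right)} \right)}}{C} = \frac{244}{25872} = 244 \cdot \frac{1}{25872} = \frac{61}{6468}$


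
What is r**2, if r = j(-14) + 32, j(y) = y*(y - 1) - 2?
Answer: 57600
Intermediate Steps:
j(y) = -2 + y*(-1 + y) (j(y) = y*(-1 + y) - 2 = -2 + y*(-1 + y))
r = 240 (r = (-2 + (-14)**2 - 1*(-14)) + 32 = (-2 + 196 + 14) + 32 = 208 + 32 = 240)
r**2 = 240**2 = 57600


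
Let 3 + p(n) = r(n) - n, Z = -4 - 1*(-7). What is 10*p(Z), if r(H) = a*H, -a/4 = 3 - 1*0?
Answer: -420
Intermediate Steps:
Z = 3 (Z = -4 + 7 = 3)
a = -12 (a = -4*(3 - 1*0) = -4*(3 + 0) = -4*3 = -12)
r(H) = -12*H
p(n) = -3 - 13*n (p(n) = -3 + (-12*n - n) = -3 - 13*n)
10*p(Z) = 10*(-3 - 13*3) = 10*(-3 - 39) = 10*(-42) = -420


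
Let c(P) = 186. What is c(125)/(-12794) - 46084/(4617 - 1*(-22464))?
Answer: -297317881/173237157 ≈ -1.7162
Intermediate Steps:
c(125)/(-12794) - 46084/(4617 - 1*(-22464)) = 186/(-12794) - 46084/(4617 - 1*(-22464)) = 186*(-1/12794) - 46084/(4617 + 22464) = -93/6397 - 46084/27081 = -297317881/173237157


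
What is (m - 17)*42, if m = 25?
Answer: 336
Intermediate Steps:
(m - 17)*42 = (25 - 17)*42 = 8*42 = 336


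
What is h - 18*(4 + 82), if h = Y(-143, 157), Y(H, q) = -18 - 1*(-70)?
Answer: -1496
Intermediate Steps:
Y(H, q) = 52 (Y(H, q) = -18 + 70 = 52)
h = 52
h - 18*(4 + 82) = 52 - 18*(4 + 82) = 52 - 18*86 = 52 - 1548 = -1496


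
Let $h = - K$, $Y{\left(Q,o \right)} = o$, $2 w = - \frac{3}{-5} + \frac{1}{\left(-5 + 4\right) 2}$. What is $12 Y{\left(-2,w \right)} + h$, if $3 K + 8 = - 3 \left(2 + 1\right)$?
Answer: $\frac{94}{15} \approx 6.2667$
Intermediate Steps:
$K = - \frac{17}{3}$ ($K = - \frac{8}{3} + \frac{\left(-3\right) \left(2 + 1\right)}{3} = - \frac{8}{3} + \frac{\left(-3\right) 3}{3} = - \frac{8}{3} + \frac{1}{3} \left(-9\right) = - \frac{8}{3} - 3 = - \frac{17}{3} \approx -5.6667$)
$w = \frac{1}{20}$ ($w = \frac{- \frac{3}{-5} + \frac{1}{\left(-5 + 4\right) 2}}{2} = \frac{\left(-3\right) \left(- \frac{1}{5}\right) + \frac{1}{-1} \cdot \frac{1}{2}}{2} = \frac{\frac{3}{5} - \frac{1}{2}}{2} = \frac{1}{2} \cdot \frac{1}{10} = \frac{1}{20} \approx 0.05$)
$h = \frac{17}{3}$ ($h = \left(-1\right) \left(- \frac{17}{3}\right) = \frac{17}{3} \approx 5.6667$)
$12 Y{\left(-2,w \right)} + h = 12 \cdot \frac{1}{20} + \frac{17}{3} = \frac{3}{5} + \frac{17}{3} = \frac{94}{15}$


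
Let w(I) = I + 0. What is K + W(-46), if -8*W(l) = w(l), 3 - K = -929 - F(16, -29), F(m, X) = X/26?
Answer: 48705/52 ≈ 936.63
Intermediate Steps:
F(m, X) = X/26 (F(m, X) = X*(1/26) = X/26)
w(I) = I
K = 24203/26 (K = 3 - (-929 - (-29)/26) = 3 - (-929 - 1*(-29/26)) = 3 - (-929 + 29/26) = 3 - 1*(-24125/26) = 3 + 24125/26 = 24203/26 ≈ 930.88)
W(l) = -l/8
K + W(-46) = 24203/26 - 1/8*(-46) = 24203/26 + 23/4 = 48705/52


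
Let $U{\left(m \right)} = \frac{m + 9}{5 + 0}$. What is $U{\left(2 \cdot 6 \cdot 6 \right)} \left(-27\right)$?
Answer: $- \frac{2187}{5} \approx -437.4$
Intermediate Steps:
$U{\left(m \right)} = \frac{9}{5} + \frac{m}{5}$ ($U{\left(m \right)} = \frac{9 + m}{5} = \left(9 + m\right) \frac{1}{5} = \frac{9}{5} + \frac{m}{5}$)
$U{\left(2 \cdot 6 \cdot 6 \right)} \left(-27\right) = \left(\frac{9}{5} + \frac{2 \cdot 6 \cdot 6}{5}\right) \left(-27\right) = \left(\frac{9}{5} + \frac{12 \cdot 6}{5}\right) \left(-27\right) = \left(\frac{9}{5} + \frac{1}{5} \cdot 72\right) \left(-27\right) = \left(\frac{9}{5} + \frac{72}{5}\right) \left(-27\right) = \frac{81}{5} \left(-27\right) = - \frac{2187}{5}$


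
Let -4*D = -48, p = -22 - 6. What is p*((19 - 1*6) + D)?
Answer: -700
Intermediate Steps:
p = -28
D = 12 (D = -1/4*(-48) = 12)
p*((19 - 1*6) + D) = -28*((19 - 1*6) + 12) = -28*((19 - 6) + 12) = -28*(13 + 12) = -28*25 = -700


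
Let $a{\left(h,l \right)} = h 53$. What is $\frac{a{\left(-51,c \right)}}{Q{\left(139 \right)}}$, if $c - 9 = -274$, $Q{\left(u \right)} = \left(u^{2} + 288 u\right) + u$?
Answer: $- \frac{2703}{59492} \approx -0.045435$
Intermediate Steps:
$Q{\left(u \right)} = u^{2} + 289 u$
$c = -265$ ($c = 9 - 274 = -265$)
$a{\left(h,l \right)} = 53 h$
$\frac{a{\left(-51,c \right)}}{Q{\left(139 \right)}} = \frac{53 \left(-51\right)}{139 \left(289 + 139\right)} = - \frac{2703}{139 \cdot 428} = - \frac{2703}{59492}$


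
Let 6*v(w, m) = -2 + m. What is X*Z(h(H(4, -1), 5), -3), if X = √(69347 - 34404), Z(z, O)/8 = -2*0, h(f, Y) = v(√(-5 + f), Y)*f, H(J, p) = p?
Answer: 0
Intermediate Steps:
v(w, m) = -⅓ + m/6 (v(w, m) = (-2 + m)/6 = -⅓ + m/6)
h(f, Y) = f*(-⅓ + Y/6) (h(f, Y) = (-⅓ + Y/6)*f = f*(-⅓ + Y/6))
Z(z, O) = 0 (Z(z, O) = 8*(-2*0) = 8*0 = 0)
X = √34943 ≈ 186.93
X*Z(h(H(4, -1), 5), -3) = √34943*0 = 0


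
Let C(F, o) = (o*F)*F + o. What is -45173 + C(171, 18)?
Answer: 481183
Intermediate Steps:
C(F, o) = o + o*F² (C(F, o) = (F*o)*F + o = o*F² + o = o + o*F²)
-45173 + C(171, 18) = -45173 + 18*(1 + 171²) = -45173 + 18*(1 + 29241) = -45173 + 18*29242 = -45173 + 526356 = 481183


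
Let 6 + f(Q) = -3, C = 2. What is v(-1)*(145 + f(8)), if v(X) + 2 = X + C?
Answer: -136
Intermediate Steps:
v(X) = X (v(X) = -2 + (X + 2) = -2 + (2 + X) = X)
f(Q) = -9 (f(Q) = -6 - 3 = -9)
v(-1)*(145 + f(8)) = -(145 - 9) = -1*136 = -136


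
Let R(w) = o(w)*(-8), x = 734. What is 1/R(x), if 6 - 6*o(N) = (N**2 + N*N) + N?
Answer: 3/4312960 ≈ 6.9558e-7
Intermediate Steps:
o(N) = 1 - N**2/3 - N/6 (o(N) = 1 - ((N**2 + N*N) + N)/6 = 1 - ((N**2 + N**2) + N)/6 = 1 - (2*N**2 + N)/6 = 1 - (N + 2*N**2)/6 = 1 + (-N**2/3 - N/6) = 1 - N**2/3 - N/6)
R(w) = -8 + 4*w/3 + 8*w**2/3 (R(w) = (1 - w**2/3 - w/6)*(-8) = -8 + 4*w/3 + 8*w**2/3)
1/R(x) = 1/(-8 + (4/3)*734 + (8/3)*734**2) = 1/(-8 + 2936/3 + (8/3)*538756) = 1/(-8 + 2936/3 + 4310048/3) = 1/(4312960/3) = 3/4312960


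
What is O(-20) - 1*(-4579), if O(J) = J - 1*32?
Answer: 4527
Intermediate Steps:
O(J) = -32 + J (O(J) = J - 32 = -32 + J)
O(-20) - 1*(-4579) = (-32 - 20) - 1*(-4579) = -52 + 4579 = 4527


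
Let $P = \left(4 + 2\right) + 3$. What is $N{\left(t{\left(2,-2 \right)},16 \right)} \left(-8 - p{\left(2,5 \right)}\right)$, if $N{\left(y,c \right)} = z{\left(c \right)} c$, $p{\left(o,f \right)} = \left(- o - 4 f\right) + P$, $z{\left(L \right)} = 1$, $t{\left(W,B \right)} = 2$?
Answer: $80$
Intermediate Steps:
$P = 9$ ($P = 6 + 3 = 9$)
$p{\left(o,f \right)} = 9 - o - 4 f$ ($p{\left(o,f \right)} = \left(- o - 4 f\right) + 9 = 9 - o - 4 f$)
$N{\left(y,c \right)} = c$ ($N{\left(y,c \right)} = 1 c = c$)
$N{\left(t{\left(2,-2 \right)},16 \right)} \left(-8 - p{\left(2,5 \right)}\right) = 16 \left(-8 - \left(9 - 2 - 20\right)\right) = 16 \left(-8 - -13\right) = 16 \left(-8 + 13\right) = 16 \cdot 5 = 80$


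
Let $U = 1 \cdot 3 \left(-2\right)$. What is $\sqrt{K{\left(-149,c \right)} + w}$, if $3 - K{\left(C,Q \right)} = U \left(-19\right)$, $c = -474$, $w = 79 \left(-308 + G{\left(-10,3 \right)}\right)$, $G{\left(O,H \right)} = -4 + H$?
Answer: $i \sqrt{24522} \approx 156.59 i$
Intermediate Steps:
$U = -6$ ($U = 3 \left(-2\right) = -6$)
$w = -24411$ ($w = 79 \left(-308 + \left(-4 + 3\right)\right) = 79 \left(-308 - 1\right) = 79 \left(-309\right) = -24411$)
$K{\left(C,Q \right)} = -111$ ($K{\left(C,Q \right)} = 3 - \left(-6\right) \left(-19\right) = 3 - 114 = -111$)
$\sqrt{K{\left(-149,c \right)} + w} = \sqrt{-111 - 24411} = \sqrt{-24522} = i \sqrt{24522}$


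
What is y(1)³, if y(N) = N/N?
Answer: 1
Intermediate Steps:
y(N) = 1
y(1)³ = 1³ = 1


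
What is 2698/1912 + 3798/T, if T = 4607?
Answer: 9845731/4404292 ≈ 2.2355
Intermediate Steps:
2698/1912 + 3798/T = 2698/1912 + 3798/4607 = 2698*(1/1912) + 3798*(1/4607) = 1349/956 + 3798/4607 = 9845731/4404292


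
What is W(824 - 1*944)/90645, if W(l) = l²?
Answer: 960/6043 ≈ 0.15886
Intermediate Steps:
W(824 - 1*944)/90645 = (824 - 1*944)²/90645 = (824 - 944)²*(1/90645) = (-120)²*(1/90645) = 14400*(1/90645) = 960/6043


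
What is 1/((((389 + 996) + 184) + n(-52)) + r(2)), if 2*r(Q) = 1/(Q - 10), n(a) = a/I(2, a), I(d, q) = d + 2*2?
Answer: 48/74893 ≈ 0.00064091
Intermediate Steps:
I(d, q) = 4 + d (I(d, q) = d + 4 = 4 + d)
n(a) = a/6 (n(a) = a/(4 + 2) = a/6)
r(Q) = 1/(2*(-10 + Q)) (r(Q) = 1/(2*(Q - 10)) = 1/(2*(-10 + Q)))
1/((((389 + 996) + 184) + n(-52)) + r(2)) = 1/((((389 + 996) + 184) + (1/6)*(-52)) + 1/(2*(-10 + 2))) = 1/(((1385 + 184) - 26/3) + (1/2)/(-8)) = 1/((1569 - 26/3) + (1/2)*(-1/8)) = 1/(4681/3 - 1/16) = 1/(74893/48) = 48/74893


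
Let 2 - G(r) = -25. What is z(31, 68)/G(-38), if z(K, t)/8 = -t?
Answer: -544/27 ≈ -20.148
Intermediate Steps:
z(K, t) = -8*t (z(K, t) = 8*(-t) = -8*t)
G(r) = 27 (G(r) = 2 - 1*(-25) = 2 + 25 = 27)
z(31, 68)/G(-38) = -8*68/27 = -544*1/27 = -544/27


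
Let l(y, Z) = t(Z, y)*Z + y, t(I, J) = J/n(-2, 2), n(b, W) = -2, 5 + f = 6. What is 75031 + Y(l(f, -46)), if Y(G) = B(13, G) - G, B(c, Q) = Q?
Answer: 75031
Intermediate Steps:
f = 1 (f = -5 + 6 = 1)
t(I, J) = -J/2 (t(I, J) = J/(-2) = J*(-1/2) = -J/2)
l(y, Z) = y - Z*y/2 (l(y, Z) = (-y/2)*Z + y = -Z*y/2 + y = y - Z*y/2)
Y(G) = 0 (Y(G) = G - G = 0)
75031 + Y(l(f, -46)) = 75031 + 0 = 75031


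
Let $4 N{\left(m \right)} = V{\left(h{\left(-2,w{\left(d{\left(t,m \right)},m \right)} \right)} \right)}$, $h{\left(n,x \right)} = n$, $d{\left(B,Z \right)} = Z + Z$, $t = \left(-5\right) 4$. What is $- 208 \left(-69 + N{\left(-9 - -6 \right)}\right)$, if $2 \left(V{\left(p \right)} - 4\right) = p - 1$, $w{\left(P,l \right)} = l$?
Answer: $14222$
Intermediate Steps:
$t = -20$
$d{\left(B,Z \right)} = 2 Z$
$V{\left(p \right)} = \frac{7}{2} + \frac{p}{2}$ ($V{\left(p \right)} = 4 + \frac{p - 1}{2} = 4 + \frac{-1 + p}{2} = 4 + \left(- \frac{1}{2} + \frac{p}{2}\right) = \frac{7}{2} + \frac{p}{2}$)
$N{\left(m \right)} = \frac{5}{8}$ ($N{\left(m \right)} = \frac{\frac{7}{2} + \frac{1}{2} \left(-2\right)}{4} = \frac{\frac{7}{2} - 1}{4} = \frac{1}{4} \cdot \frac{5}{2} = \frac{5}{8}$)
$- 208 \left(-69 + N{\left(-9 - -6 \right)}\right) = - 208 \left(-69 + \frac{5}{8}\right) = \left(-208\right) \left(- \frac{547}{8}\right) = 14222$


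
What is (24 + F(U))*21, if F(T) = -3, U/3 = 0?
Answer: 441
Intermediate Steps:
U = 0 (U = 3*0 = 0)
(24 + F(U))*21 = (24 - 3)*21 = 21*21 = 441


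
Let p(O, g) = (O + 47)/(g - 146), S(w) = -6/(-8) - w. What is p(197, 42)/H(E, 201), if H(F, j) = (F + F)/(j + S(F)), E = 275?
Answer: 17873/57200 ≈ 0.31247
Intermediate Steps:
S(w) = 3/4 - w (S(w) = -6*(-1/8) - w = 3/4 - w)
p(O, g) = (47 + O)/(-146 + g)
H(F, j) = 2*F/(3/4 + j - F) (H(F, j) = (F + F)/(j + (3/4 - F)) = (2*F)/(3/4 + j - F) = 2*F/(3/4 + j - F))
p(197, 42)/H(E, 201) = ((47 + 197)/(-146 + 42))/((8*275/(3 - 4*275 + 4*201))) = (244/(-104))/((8*275/(3 - 1100 + 804))) = (-1/104*244)/((8*275/(-293))) = -61/(26*(8*275*(-1/293))) = -61/(26*(-2200/293)) = -61/26*(-293/2200) = 17873/57200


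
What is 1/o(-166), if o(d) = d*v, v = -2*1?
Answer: 1/332 ≈ 0.0030120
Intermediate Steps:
v = -2
o(d) = -2*d (o(d) = d*(-2) = -2*d)
1/o(-166) = 1/(-2*(-166)) = 1/332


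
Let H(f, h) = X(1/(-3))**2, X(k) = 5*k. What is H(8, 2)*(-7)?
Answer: -175/9 ≈ -19.444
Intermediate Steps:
H(f, h) = 25/9 (H(f, h) = (5/(-3))**2 = (5*(-1/3))**2 = (-5/3)**2 = 25/9)
H(8, 2)*(-7) = (25/9)*(-7) = -175/9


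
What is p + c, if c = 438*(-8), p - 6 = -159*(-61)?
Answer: 6201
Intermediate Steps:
p = 9705 (p = 6 - 159*(-61) = 6 + 9699 = 9705)
c = -3504
p + c = 9705 - 3504 = 6201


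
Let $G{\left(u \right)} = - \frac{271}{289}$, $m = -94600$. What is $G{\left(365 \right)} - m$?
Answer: $\frac{27339129}{289} \approx 94599.0$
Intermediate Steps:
$G{\left(u \right)} = - \frac{271}{289}$ ($G{\left(u \right)} = \left(-271\right) \frac{1}{289} = - \frac{271}{289}$)
$G{\left(365 \right)} - m = - \frac{271}{289} - -94600 = - \frac{271}{289} + 94600 = \frac{27339129}{289}$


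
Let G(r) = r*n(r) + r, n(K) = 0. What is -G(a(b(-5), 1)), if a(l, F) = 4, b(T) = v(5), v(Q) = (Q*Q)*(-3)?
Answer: -4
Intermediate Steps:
v(Q) = -3*Q² (v(Q) = Q²*(-3) = -3*Q²)
b(T) = -75 (b(T) = -3*5² = -3*25 = -75)
G(r) = r (G(r) = r*0 + r = 0 + r = r)
-G(a(b(-5), 1)) = -1*4 = -4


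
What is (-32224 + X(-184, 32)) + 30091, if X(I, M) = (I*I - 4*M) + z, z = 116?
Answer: 31711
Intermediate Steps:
X(I, M) = 116 + I**2 - 4*M (X(I, M) = (I*I - 4*M) + 116 = (I**2 - 4*M) + 116 = 116 + I**2 - 4*M)
(-32224 + X(-184, 32)) + 30091 = (-32224 + (116 + (-184)**2 - 4*32)) + 30091 = (-32224 + (116 + 33856 - 128)) + 30091 = (-32224 + 33844) + 30091 = 1620 + 30091 = 31711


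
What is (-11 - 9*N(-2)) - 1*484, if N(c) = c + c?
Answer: -459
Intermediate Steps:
N(c) = 2*c
(-11 - 9*N(-2)) - 1*484 = (-11 - 18*(-2)) - 1*484 = (-11 - 9*(-4)) - 484 = (-11 + 36) - 484 = 25 - 484 = -459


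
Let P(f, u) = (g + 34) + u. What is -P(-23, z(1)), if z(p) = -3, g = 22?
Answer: -53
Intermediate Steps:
P(f, u) = 56 + u (P(f, u) = (22 + 34) + u = 56 + u)
-P(-23, z(1)) = -(56 - 3) = -1*53 = -53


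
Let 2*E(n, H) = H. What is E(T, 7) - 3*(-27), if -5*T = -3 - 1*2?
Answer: 169/2 ≈ 84.500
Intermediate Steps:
T = 1 (T = -(-3 - 1*2)/5 = -(-3 - 2)/5 = -⅕*(-5) = 1)
E(n, H) = H/2
E(T, 7) - 3*(-27) = (½)*7 - 3*(-27) = 7/2 + 81 = 169/2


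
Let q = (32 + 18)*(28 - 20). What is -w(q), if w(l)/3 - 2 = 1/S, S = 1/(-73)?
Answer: 213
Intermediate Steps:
S = -1/73 ≈ -0.013699
q = 400 (q = 50*8 = 400)
w(l) = -213 (w(l) = 6 + 3/(-1/73) = 6 + 3*(-73) = 6 - 219 = -213)
-w(q) = -1*(-213) = 213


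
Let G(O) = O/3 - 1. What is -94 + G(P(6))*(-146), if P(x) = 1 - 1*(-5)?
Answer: -240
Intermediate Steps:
P(x) = 6 (P(x) = 1 + 5 = 6)
G(O) = -1 + O/3 (G(O) = O*(⅓) - 1 = O/3 - 1 = -1 + O/3)
-94 + G(P(6))*(-146) = -94 + (-1 + (⅓)*6)*(-146) = -94 + (-1 + 2)*(-146) = -94 + 1*(-146) = -94 - 146 = -240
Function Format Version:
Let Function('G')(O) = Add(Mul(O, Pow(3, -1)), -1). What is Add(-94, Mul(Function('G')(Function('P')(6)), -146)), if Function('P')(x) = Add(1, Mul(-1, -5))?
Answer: -240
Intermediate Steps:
Function('P')(x) = 6 (Function('P')(x) = Add(1, 5) = 6)
Function('G')(O) = Add(-1, Mul(Rational(1, 3), O)) (Function('G')(O) = Add(Mul(O, Rational(1, 3)), -1) = Add(Mul(Rational(1, 3), O), -1) = Add(-1, Mul(Rational(1, 3), O)))
Add(-94, Mul(Function('G')(Function('P')(6)), -146)) = Add(-94, Mul(Add(-1, Mul(Rational(1, 3), 6)), -146)) = Add(-94, Mul(Add(-1, 2), -146)) = Add(-94, Mul(1, -146)) = Add(-94, -146) = -240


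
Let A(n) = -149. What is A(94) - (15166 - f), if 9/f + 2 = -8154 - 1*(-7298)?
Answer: -4380093/286 ≈ -15315.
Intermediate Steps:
f = -3/286 (f = 9/(-2 + (-8154 - 1*(-7298))) = 9/(-2 + (-8154 + 7298)) = 9/(-2 - 856) = 9/(-858) = 9*(-1/858) = -3/286 ≈ -0.010490)
A(94) - (15166 - f) = -149 - (15166 - 1*(-3/286)) = -149 - (15166 + 3/286) = -149 - 1*4337479/286 = -149 - 4337479/286 = -4380093/286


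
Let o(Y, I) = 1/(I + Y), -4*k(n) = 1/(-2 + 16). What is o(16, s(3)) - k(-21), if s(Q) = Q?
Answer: 75/1064 ≈ 0.070489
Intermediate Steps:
k(n) = -1/56 (k(n) = -1/(4*(-2 + 16)) = -1/4/14 = -1/4*1/14 = -1/56)
o(16, s(3)) - k(-21) = 1/(3 + 16) - 1*(-1/56) = 1/19 + 1/56 = 75/1064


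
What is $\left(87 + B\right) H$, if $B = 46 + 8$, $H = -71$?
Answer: $-10011$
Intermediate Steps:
$B = 54$
$\left(87 + B\right) H = \left(87 + 54\right) \left(-71\right) = 141 \left(-71\right) = -10011$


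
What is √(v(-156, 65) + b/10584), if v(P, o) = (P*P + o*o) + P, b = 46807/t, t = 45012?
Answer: √839005148760914/171864 ≈ 168.54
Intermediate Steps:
b = 46807/45012 ≈ 1.0399
v(P, o) = P + P² + o² (v(P, o) = (P² + o²) + P = P + P² + o²)
√(v(-156, 65) + b/10584) = √((-156 + (-156)² + 65²) + (46807/45012)/10584) = √((-156 + 24336 + 4225) + (46807/45012)*(1/10584)) = √(28405 + 46807/476407008) = √(13532341109047/476407008) = √839005148760914/171864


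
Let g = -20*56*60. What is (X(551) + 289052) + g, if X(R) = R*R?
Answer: 525453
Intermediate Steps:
X(R) = R²
g = -67200 (g = -1120*60 = -67200)
(X(551) + 289052) + g = (551² + 289052) - 67200 = (303601 + 289052) - 67200 = 592653 - 67200 = 525453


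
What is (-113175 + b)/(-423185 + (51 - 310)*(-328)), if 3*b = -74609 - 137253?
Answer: 551387/1014699 ≈ 0.54340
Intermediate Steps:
b = -211862/3 (b = (-74609 - 137253)/3 = (1/3)*(-211862) = -211862/3 ≈ -70621.)
(-113175 + b)/(-423185 + (51 - 310)*(-328)) = (-113175 - 211862/3)/(-423185 + (51 - 310)*(-328)) = -551387/(3*(-423185 - 259*(-328))) = -551387/(3*(-423185 + 84952)) = -551387/3/(-338233) = -551387/3*(-1/338233) = 551387/1014699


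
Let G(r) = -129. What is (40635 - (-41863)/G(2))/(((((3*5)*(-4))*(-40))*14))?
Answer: 1300013/1083600 ≈ 1.1997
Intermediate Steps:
(40635 - (-41863)/G(2))/(((((3*5)*(-4))*(-40))*14)) = (40635 - (-41863)/(-129))/(((((3*5)*(-4))*(-40))*14)) = (40635 - (-41863)*(-1)/129)/((((15*(-4))*(-40))*14)) = (40635 - 1*41863/129)/((-60*(-40)*14)) = (40635 - 41863/129)/((2400*14)) = (5200052/129)/33600 = (5200052/129)*(1/33600) = 1300013/1083600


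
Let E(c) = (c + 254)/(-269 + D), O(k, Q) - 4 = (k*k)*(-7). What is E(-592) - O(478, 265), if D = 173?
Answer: 76770601/48 ≈ 1.5994e+6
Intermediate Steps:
O(k, Q) = 4 - 7*k**2 (O(k, Q) = 4 + (k*k)*(-7) = 4 + k**2*(-7) = 4 - 7*k**2)
E(c) = -127/48 - c/96 (E(c) = (c + 254)/(-269 + 173) = (254 + c)/(-96) = (254 + c)*(-1/96) = -127/48 - c/96)
E(-592) - O(478, 265) = (-127/48 - 1/96*(-592)) - (4 - 7*478**2) = (-127/48 + 37/6) - (4 - 7*228484) = 169/48 - (4 - 1599388) = 169/48 - 1*(-1599384) = 169/48 + 1599384 = 76770601/48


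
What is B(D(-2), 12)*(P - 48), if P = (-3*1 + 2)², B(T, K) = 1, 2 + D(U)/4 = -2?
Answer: -47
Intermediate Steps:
D(U) = -16 (D(U) = -8 + 4*(-2) = -8 - 8 = -16)
P = 1 (P = (-3 + 2)² = (-1)² = 1)
B(D(-2), 12)*(P - 48) = 1*(1 - 48) = 1*(-47) = -47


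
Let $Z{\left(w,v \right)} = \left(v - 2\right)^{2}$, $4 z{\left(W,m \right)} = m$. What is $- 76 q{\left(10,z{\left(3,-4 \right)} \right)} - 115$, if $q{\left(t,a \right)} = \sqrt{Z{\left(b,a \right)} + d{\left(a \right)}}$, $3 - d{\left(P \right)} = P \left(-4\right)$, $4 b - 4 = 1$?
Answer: $-115 - 152 \sqrt{2} \approx -329.96$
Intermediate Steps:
$b = \frac{5}{4}$ ($b = 1 + \frac{1}{4} \cdot 1 = 1 + \frac{1}{4} = \frac{5}{4} \approx 1.25$)
$d{\left(P \right)} = 3 + 4 P$ ($d{\left(P \right)} = 3 - P \left(-4\right) = 3 - - 4 P = 3 + 4 P$)
$z{\left(W,m \right)} = \frac{m}{4}$
$Z{\left(w,v \right)} = \left(-2 + v\right)^{2}$
$q{\left(t,a \right)} = \sqrt{3 + \left(-2 + a\right)^{2} + 4 a}$ ($q{\left(t,a \right)} = \sqrt{\left(-2 + a\right)^{2} + \left(3 + 4 a\right)} = \sqrt{3 + \left(-2 + a\right)^{2} + 4 a}$)
$- 76 q{\left(10,z{\left(3,-4 \right)} \right)} - 115 = - 76 \sqrt{7 + \left(\frac{1}{4} \left(-4\right)\right)^{2}} - 115 = - 76 \sqrt{7 + \left(-1\right)^{2}} - 115 = - 76 \sqrt{7 + 1} - 115 = - 76 \sqrt{8} - 115 = - 76 \cdot 2 \sqrt{2} - 115 = - 152 \sqrt{2} - 115 = -115 - 152 \sqrt{2}$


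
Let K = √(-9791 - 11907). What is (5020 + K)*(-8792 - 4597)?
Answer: -67212780 - 13389*I*√21698 ≈ -6.7213e+7 - 1.9722e+6*I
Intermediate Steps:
K = I*√21698 (K = √(-21698) = I*√21698 ≈ 147.3*I)
(5020 + K)*(-8792 - 4597) = (5020 + I*√21698)*(-8792 - 4597) = (5020 + I*√21698)*(-13389) = -67212780 - 13389*I*√21698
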